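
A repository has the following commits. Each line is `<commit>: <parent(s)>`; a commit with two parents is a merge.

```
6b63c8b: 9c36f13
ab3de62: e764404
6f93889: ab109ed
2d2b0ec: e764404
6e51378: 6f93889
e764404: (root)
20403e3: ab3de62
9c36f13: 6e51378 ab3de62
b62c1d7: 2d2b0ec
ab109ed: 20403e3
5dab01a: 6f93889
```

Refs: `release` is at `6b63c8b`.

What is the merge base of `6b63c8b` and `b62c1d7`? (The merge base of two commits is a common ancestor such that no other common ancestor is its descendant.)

e764404

Ancestors of 6b63c8b: {20403e3, 6b63c8b, 6e51378, 6f93889, 9c36f13, ab109ed, ab3de62, e764404}.
Ancestors of b62c1d7: {2d2b0ec, b62c1d7, e764404}.
Common ancestors: {e764404}.
The only common ancestor is e764404, so it is the merge base.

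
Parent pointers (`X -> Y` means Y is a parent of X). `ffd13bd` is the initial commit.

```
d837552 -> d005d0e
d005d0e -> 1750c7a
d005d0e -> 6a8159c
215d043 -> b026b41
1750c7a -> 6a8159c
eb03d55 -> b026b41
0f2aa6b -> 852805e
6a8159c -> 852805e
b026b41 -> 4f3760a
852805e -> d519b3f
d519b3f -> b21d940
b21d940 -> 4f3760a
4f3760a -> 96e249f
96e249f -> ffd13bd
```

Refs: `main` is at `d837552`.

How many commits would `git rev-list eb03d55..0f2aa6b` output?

4

Reachable from 0f2aa6b: {0f2aa6b, 4f3760a, 852805e, 96e249f, b21d940, d519b3f, ffd13bd}.
Reachable from eb03d55: {4f3760a, 96e249f, b026b41, eb03d55, ffd13bd}.
In 0f2aa6b's history but not eb03d55's: {0f2aa6b, 852805e, b21d940, d519b3f} — 4 commits.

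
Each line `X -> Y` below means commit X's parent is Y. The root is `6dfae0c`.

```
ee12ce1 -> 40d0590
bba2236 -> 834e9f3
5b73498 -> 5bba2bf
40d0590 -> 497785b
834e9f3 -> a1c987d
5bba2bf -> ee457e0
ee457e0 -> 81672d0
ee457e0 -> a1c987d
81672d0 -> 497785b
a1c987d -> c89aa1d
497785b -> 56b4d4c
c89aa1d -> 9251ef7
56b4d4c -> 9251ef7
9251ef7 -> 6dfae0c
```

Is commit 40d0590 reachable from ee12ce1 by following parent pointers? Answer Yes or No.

Ancestors of ee12ce1 (commits reachable by following parents): {40d0590, 497785b, 56b4d4c, 6dfae0c, 9251ef7, ee12ce1}.
40d0590 is in that set, so it is an ancestor of ee12ce1.

Yes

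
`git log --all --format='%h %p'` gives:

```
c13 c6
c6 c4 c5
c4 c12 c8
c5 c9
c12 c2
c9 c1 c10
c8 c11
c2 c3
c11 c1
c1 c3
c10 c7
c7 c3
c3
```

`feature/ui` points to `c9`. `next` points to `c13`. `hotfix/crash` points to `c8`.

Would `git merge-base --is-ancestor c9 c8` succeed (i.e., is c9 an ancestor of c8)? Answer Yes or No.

Ancestors of c8: {c1, c11, c3, c8}.
c9 is not in that set, so it is not an ancestor of c8.

No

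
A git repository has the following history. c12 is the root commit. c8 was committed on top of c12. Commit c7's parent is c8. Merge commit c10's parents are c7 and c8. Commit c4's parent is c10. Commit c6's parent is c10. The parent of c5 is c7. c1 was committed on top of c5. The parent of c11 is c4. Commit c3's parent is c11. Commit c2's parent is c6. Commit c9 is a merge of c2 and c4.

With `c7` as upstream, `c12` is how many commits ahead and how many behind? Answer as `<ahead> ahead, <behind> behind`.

0 ahead, 2 behind

Reachable from c12: {c12}.
Reachable from c7: {c12, c7, c8}.
Only in c12's history (ahead): {} — 0.
Only in c7's history (behind): {c7, c8} — 2.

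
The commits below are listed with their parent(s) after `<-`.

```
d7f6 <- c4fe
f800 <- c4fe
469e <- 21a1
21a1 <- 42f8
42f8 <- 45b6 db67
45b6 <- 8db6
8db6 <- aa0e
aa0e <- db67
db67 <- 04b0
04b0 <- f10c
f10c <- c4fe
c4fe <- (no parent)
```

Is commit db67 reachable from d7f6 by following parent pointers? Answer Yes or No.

Ancestors of d7f6: {c4fe, d7f6}.
db67 is not in that set, so it is not an ancestor of d7f6.

No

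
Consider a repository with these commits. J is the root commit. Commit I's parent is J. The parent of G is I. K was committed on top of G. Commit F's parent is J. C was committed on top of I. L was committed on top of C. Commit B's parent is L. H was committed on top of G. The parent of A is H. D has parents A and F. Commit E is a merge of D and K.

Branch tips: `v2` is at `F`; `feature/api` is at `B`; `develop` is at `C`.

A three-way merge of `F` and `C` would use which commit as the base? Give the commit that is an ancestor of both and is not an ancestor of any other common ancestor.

Ancestors of F: {F, J}.
Ancestors of C: {C, I, J}.
Common ancestors: {J}.
The only common ancestor is J, so it is the merge base.

J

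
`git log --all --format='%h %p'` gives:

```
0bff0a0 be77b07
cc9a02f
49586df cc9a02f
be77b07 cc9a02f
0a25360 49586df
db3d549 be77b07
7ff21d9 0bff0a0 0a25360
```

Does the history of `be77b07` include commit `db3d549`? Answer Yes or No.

Ancestors of be77b07: {be77b07, cc9a02f}.
db3d549 is not in that set, so it is not an ancestor of be77b07.

No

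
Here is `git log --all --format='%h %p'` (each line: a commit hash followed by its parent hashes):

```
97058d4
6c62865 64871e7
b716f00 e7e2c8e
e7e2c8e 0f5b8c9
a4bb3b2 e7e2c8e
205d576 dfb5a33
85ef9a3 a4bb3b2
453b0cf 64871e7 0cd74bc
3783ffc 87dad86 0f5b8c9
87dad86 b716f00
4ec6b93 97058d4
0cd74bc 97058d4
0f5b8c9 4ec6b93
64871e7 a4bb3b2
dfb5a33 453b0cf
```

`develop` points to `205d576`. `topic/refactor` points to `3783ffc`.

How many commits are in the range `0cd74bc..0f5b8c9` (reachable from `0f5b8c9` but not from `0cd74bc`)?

2

Reachable from 0f5b8c9: {0f5b8c9, 4ec6b93, 97058d4}.
Reachable from 0cd74bc: {0cd74bc, 97058d4}.
In 0f5b8c9's history but not 0cd74bc's: {0f5b8c9, 4ec6b93} — 2 commits.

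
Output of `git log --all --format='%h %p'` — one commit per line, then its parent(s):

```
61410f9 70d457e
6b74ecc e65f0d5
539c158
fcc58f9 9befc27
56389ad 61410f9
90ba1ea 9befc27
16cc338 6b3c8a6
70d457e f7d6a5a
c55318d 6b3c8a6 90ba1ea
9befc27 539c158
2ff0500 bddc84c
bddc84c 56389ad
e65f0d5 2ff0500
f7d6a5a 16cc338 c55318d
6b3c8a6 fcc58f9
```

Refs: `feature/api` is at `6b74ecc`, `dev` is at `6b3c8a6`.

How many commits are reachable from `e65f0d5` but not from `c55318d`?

8

Reachable from e65f0d5: {16cc338, 2ff0500, 539c158, 56389ad, 61410f9, 6b3c8a6, 70d457e, 90ba1ea, 9befc27, bddc84c, c55318d, e65f0d5, f7d6a5a, fcc58f9}.
Reachable from c55318d: {539c158, 6b3c8a6, 90ba1ea, 9befc27, c55318d, fcc58f9}.
In e65f0d5's history but not c55318d's: {16cc338, 2ff0500, 56389ad, 61410f9, 70d457e, bddc84c, e65f0d5, f7d6a5a} — 8 commits.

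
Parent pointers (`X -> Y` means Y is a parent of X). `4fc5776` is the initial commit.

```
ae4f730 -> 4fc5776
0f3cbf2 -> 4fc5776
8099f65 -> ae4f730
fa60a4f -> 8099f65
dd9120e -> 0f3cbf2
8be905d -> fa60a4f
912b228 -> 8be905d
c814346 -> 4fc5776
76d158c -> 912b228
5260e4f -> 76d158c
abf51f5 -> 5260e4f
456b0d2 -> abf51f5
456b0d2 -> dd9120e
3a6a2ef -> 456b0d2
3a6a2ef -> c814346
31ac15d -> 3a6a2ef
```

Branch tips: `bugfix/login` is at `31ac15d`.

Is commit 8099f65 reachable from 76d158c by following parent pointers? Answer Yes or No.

Ancestors of 76d158c (commits reachable by following parents): {4fc5776, 76d158c, 8099f65, 8be905d, 912b228, ae4f730, fa60a4f}.
8099f65 is in that set, so it is an ancestor of 76d158c.

Yes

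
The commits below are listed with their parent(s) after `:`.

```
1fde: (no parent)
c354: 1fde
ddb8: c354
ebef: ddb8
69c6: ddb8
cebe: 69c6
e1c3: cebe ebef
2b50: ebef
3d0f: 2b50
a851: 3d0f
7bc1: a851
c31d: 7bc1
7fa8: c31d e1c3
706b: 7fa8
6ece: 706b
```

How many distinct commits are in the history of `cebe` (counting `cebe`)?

5

Walking parent pointers from cebe: reachable set = {1fde, 69c6, c354, cebe, ddb8}.
That is 5 commits.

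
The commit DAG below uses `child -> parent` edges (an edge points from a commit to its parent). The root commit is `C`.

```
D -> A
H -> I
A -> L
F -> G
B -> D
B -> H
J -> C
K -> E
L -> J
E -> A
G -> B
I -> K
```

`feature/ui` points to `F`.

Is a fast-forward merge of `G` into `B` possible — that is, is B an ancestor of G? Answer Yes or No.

Yes

A fast-forward from B to G is possible iff B is an ancestor of G.
Ancestors of G: {A, B, C, D, E, G, H, I, J, K, L}.
B is among them, so fast-forward is possible.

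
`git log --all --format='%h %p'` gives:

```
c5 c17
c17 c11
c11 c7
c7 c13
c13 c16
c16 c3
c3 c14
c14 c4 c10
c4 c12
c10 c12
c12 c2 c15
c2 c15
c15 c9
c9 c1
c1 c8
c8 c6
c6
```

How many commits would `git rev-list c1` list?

3

Walking parent pointers from c1: reachable set = {c1, c6, c8}.
That is 3 commits.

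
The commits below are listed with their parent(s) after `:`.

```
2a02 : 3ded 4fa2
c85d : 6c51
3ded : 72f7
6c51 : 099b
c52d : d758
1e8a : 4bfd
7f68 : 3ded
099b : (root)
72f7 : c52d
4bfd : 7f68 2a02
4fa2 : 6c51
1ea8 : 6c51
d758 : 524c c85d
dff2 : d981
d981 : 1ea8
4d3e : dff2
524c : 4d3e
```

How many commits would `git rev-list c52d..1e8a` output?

7

Reachable from 1e8a: {099b, 1e8a, 1ea8, 2a02, 3ded, 4bfd, 4d3e, 4fa2, 524c, 6c51, 72f7, 7f68, c52d, c85d, d758, d981, dff2}.
Reachable from c52d: {099b, 1ea8, 4d3e, 524c, 6c51, c52d, c85d, d758, d981, dff2}.
In 1e8a's history but not c52d's: {1e8a, 2a02, 3ded, 4bfd, 4fa2, 72f7, 7f68} — 7 commits.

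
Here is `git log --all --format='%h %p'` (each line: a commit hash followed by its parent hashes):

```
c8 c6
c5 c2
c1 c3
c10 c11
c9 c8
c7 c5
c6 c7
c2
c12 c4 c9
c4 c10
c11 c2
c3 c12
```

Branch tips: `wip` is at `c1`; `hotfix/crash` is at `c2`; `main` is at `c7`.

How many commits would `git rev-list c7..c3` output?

Reachable from c3: {c10, c11, c12, c2, c3, c4, c5, c6, c7, c8, c9}.
Reachable from c7: {c2, c5, c7}.
In c3's history but not c7's: {c10, c11, c12, c3, c4, c6, c8, c9} — 8 commits.

8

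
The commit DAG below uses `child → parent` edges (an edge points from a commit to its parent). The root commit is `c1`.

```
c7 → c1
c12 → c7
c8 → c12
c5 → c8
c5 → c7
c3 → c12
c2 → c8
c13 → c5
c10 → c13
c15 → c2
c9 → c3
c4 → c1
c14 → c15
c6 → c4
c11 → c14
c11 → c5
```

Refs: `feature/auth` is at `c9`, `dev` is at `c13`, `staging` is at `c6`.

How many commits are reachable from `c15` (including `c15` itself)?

Walking parent pointers from c15: reachable set = {c1, c12, c15, c2, c7, c8}.
That is 6 commits.

6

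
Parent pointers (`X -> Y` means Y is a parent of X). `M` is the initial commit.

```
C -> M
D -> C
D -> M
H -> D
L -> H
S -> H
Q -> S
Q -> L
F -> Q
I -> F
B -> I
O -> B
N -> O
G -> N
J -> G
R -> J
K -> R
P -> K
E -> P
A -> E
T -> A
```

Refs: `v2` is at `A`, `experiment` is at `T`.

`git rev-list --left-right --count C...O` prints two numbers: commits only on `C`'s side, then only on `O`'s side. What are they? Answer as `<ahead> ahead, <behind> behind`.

0 ahead, 9 behind

Reachable from C: {C, M}.
Reachable from O: {B, C, D, F, H, I, L, M, O, Q, S}.
Only in C's history (ahead): {} — 0.
Only in O's history (behind): {B, D, F, H, I, L, O, Q, S} — 9.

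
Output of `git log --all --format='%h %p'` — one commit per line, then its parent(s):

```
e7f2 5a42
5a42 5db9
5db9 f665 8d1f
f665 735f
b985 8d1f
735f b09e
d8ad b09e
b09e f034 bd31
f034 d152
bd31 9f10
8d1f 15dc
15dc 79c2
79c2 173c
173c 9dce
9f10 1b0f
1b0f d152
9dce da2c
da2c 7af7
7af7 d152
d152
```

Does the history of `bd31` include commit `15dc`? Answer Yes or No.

Ancestors of bd31: {1b0f, 9f10, bd31, d152}.
15dc is not in that set, so it is not an ancestor of bd31.

No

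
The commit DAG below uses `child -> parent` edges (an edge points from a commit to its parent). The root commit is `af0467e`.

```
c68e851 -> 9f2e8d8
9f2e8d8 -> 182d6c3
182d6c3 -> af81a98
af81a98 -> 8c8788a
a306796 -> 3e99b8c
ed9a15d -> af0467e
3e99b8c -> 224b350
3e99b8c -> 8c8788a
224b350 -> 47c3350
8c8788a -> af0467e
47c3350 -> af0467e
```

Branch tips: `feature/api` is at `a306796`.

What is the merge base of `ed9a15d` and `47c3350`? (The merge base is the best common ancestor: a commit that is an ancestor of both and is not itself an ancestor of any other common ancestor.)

Ancestors of ed9a15d: {af0467e, ed9a15d}.
Ancestors of 47c3350: {47c3350, af0467e}.
Common ancestors: {af0467e}.
The only common ancestor is af0467e, so it is the merge base.

af0467e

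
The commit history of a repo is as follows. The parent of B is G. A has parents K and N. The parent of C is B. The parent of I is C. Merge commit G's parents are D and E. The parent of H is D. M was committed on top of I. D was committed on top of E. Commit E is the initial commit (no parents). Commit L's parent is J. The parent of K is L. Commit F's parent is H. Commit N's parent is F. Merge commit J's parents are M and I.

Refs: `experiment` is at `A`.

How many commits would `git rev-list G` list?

3

Walking parent pointers from G: reachable set = {D, E, G}.
That is 3 commits.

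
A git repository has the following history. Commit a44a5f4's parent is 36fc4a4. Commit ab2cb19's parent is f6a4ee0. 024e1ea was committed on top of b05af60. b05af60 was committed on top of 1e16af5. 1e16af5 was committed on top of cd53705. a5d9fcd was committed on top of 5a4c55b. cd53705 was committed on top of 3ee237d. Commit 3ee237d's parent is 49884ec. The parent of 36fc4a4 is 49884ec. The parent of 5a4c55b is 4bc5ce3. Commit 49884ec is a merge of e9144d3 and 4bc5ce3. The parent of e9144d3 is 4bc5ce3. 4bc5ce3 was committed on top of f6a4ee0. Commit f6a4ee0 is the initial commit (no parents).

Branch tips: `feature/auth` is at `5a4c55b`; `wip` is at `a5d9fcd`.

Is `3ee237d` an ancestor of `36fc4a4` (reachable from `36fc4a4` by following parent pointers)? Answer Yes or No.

No

Ancestors of 36fc4a4: {36fc4a4, 49884ec, 4bc5ce3, e9144d3, f6a4ee0}.
3ee237d is not in that set, so it is not an ancestor of 36fc4a4.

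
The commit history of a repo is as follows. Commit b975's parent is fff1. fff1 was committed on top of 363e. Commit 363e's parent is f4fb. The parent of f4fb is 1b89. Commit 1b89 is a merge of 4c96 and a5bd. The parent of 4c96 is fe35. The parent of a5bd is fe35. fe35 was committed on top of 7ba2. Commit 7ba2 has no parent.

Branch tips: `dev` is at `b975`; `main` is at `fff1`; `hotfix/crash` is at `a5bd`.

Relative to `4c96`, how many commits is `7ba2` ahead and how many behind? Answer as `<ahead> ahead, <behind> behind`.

0 ahead, 2 behind

Reachable from 7ba2: {7ba2}.
Reachable from 4c96: {4c96, 7ba2, fe35}.
Only in 7ba2's history (ahead): {} — 0.
Only in 4c96's history (behind): {4c96, fe35} — 2.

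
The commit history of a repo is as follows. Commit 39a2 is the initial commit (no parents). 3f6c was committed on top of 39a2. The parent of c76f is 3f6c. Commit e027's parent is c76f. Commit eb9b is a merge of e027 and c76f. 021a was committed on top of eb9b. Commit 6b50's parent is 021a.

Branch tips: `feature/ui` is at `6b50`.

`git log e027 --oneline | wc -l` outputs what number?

4

Walking parent pointers from e027: reachable set = {39a2, 3f6c, c76f, e027}.
That is 4 commits.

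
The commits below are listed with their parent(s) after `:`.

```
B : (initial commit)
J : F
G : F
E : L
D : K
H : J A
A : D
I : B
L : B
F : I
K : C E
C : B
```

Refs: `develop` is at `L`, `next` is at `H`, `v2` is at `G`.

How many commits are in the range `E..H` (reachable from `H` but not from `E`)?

8

Reachable from H: {A, B, C, D, E, F, H, I, J, K, L}.
Reachable from E: {B, E, L}.
In H's history but not E's: {A, C, D, F, H, I, J, K} — 8 commits.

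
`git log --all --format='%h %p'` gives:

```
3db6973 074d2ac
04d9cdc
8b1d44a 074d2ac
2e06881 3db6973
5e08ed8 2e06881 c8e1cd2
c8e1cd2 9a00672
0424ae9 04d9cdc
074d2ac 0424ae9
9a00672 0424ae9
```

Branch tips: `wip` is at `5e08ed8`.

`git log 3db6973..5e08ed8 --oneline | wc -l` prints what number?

4

Reachable from 5e08ed8: {0424ae9, 04d9cdc, 074d2ac, 2e06881, 3db6973, 5e08ed8, 9a00672, c8e1cd2}.
Reachable from 3db6973: {0424ae9, 04d9cdc, 074d2ac, 3db6973}.
In 5e08ed8's history but not 3db6973's: {2e06881, 5e08ed8, 9a00672, c8e1cd2} — 4 commits.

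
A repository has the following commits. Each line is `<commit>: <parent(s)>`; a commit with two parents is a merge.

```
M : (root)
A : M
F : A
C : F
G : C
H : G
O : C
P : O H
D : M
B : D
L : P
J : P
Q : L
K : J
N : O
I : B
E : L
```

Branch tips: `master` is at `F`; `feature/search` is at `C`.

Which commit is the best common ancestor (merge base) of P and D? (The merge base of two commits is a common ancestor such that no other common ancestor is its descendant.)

Ancestors of P: {A, C, F, G, H, M, O, P}.
Ancestors of D: {D, M}.
Common ancestors: {M}.
The only common ancestor is M, so it is the merge base.

M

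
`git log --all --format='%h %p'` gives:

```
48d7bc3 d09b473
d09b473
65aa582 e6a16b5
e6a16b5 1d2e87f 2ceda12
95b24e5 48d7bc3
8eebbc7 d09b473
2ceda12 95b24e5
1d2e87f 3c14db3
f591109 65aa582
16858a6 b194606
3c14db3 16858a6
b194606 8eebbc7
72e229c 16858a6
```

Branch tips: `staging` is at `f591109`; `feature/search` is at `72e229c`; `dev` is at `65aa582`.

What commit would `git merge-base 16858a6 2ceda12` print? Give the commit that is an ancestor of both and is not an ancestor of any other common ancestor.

d09b473

Ancestors of 16858a6: {16858a6, 8eebbc7, b194606, d09b473}.
Ancestors of 2ceda12: {2ceda12, 48d7bc3, 95b24e5, d09b473}.
Common ancestors: {d09b473}.
The only common ancestor is d09b473, so it is the merge base.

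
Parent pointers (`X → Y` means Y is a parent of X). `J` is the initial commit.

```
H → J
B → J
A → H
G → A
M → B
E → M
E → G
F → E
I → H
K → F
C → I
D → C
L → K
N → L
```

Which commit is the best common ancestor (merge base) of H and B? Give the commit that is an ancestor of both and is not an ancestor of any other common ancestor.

Ancestors of H: {H, J}.
Ancestors of B: {B, J}.
Common ancestors: {J}.
The only common ancestor is J, so it is the merge base.

J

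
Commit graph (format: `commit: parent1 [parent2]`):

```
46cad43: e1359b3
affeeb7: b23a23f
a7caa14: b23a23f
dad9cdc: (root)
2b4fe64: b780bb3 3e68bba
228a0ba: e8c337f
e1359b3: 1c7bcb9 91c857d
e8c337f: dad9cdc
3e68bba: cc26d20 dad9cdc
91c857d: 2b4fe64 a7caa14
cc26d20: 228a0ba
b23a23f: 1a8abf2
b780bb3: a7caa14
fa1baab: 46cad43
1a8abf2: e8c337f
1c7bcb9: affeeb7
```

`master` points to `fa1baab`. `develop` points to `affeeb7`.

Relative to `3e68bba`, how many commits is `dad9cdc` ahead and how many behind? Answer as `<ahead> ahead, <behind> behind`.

Reachable from dad9cdc: {dad9cdc}.
Reachable from 3e68bba: {228a0ba, 3e68bba, cc26d20, dad9cdc, e8c337f}.
Only in dad9cdc's history (ahead): {} — 0.
Only in 3e68bba's history (behind): {228a0ba, 3e68bba, cc26d20, e8c337f} — 4.

0 ahead, 4 behind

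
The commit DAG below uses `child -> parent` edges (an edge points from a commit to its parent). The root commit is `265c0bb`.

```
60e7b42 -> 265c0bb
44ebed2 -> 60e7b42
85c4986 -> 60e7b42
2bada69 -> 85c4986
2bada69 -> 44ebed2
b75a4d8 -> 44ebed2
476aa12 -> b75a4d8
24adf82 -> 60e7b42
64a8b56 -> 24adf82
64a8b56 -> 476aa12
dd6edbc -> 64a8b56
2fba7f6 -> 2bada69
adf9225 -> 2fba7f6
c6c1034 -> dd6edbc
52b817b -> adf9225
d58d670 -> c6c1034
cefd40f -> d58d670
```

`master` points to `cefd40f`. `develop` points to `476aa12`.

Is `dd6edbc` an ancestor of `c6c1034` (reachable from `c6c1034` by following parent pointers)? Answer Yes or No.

Yes

Ancestors of c6c1034 (commits reachable by following parents): {24adf82, 265c0bb, 44ebed2, 476aa12, 60e7b42, 64a8b56, b75a4d8, c6c1034, dd6edbc}.
dd6edbc is in that set, so it is an ancestor of c6c1034.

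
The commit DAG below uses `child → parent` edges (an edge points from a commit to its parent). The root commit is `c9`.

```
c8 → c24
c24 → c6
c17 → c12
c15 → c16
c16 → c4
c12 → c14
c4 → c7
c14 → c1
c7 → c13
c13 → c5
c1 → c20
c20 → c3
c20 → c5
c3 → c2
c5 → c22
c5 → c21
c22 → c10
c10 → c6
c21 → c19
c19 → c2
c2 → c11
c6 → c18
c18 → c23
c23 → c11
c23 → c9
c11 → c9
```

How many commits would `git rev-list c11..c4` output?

12

Reachable from c4: {c10, c11, c13, c18, c19, c2, c21, c22, c23, c4, c5, c6, c7, c9}.
Reachable from c11: {c11, c9}.
In c4's history but not c11's: {c10, c13, c18, c19, c2, c21, c22, c23, c4, c5, c6, c7} — 12 commits.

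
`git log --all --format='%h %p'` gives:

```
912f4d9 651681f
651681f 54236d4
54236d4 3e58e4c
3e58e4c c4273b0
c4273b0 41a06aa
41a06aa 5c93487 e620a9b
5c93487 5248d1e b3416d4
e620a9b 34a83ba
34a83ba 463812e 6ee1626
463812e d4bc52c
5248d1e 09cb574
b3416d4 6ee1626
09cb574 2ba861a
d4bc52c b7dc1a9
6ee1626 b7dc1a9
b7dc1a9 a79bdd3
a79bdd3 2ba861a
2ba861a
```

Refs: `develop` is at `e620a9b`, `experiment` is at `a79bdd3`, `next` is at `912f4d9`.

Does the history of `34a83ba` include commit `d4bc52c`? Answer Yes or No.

Yes

Ancestors of 34a83ba (commits reachable by following parents): {2ba861a, 34a83ba, 463812e, 6ee1626, a79bdd3, b7dc1a9, d4bc52c}.
d4bc52c is in that set, so it is an ancestor of 34a83ba.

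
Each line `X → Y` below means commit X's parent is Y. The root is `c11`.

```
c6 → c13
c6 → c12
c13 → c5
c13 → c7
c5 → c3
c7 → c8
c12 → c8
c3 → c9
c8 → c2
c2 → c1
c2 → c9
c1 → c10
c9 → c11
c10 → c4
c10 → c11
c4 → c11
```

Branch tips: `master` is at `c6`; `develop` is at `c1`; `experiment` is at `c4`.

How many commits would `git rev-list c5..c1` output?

Reachable from c1: {c1, c10, c11, c4}.
Reachable from c5: {c11, c3, c5, c9}.
In c1's history but not c5's: {c1, c10, c4} — 3 commits.

3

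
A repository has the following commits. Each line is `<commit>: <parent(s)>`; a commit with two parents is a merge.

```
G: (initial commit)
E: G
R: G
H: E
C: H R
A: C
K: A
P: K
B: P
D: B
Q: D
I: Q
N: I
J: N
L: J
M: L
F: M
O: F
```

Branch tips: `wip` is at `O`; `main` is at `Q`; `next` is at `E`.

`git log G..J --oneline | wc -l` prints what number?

Reachable from J: {A, B, C, D, E, G, H, I, J, K, N, P, Q, R}.
Reachable from G: {G}.
In J's history but not G's: {A, B, C, D, E, H, I, J, K, N, P, Q, R} — 13 commits.

13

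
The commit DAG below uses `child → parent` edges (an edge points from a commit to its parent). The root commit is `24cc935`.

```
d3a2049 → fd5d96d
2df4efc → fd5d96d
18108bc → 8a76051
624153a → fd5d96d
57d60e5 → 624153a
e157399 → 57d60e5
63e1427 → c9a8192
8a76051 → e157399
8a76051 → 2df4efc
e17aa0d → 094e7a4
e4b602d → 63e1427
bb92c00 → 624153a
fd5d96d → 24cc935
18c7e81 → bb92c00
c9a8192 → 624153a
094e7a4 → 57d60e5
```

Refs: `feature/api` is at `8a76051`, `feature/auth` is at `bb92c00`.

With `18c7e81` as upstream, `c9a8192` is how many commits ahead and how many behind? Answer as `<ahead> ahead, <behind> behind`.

1 ahead, 2 behind

Reachable from c9a8192: {24cc935, 624153a, c9a8192, fd5d96d}.
Reachable from 18c7e81: {18c7e81, 24cc935, 624153a, bb92c00, fd5d96d}.
Only in c9a8192's history (ahead): {c9a8192} — 1.
Only in 18c7e81's history (behind): {18c7e81, bb92c00} — 2.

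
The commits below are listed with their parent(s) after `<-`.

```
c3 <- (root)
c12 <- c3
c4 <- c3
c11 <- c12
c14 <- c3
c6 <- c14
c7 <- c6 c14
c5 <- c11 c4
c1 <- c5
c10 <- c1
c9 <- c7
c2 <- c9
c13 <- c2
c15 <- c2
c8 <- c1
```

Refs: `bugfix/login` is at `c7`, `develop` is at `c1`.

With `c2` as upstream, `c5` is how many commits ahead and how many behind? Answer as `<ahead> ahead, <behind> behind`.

4 ahead, 5 behind

Reachable from c5: {c11, c12, c3, c4, c5}.
Reachable from c2: {c14, c2, c3, c6, c7, c9}.
Only in c5's history (ahead): {c11, c12, c4, c5} — 4.
Only in c2's history (behind): {c14, c2, c6, c7, c9} — 5.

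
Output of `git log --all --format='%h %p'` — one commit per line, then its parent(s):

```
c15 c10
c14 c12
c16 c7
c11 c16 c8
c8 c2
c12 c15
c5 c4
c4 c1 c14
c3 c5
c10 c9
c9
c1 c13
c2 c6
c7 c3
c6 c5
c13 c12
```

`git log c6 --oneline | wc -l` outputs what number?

10

Walking parent pointers from c6: reachable set = {c1, c10, c12, c13, c14, c15, c4, c5, c6, c9}.
That is 10 commits.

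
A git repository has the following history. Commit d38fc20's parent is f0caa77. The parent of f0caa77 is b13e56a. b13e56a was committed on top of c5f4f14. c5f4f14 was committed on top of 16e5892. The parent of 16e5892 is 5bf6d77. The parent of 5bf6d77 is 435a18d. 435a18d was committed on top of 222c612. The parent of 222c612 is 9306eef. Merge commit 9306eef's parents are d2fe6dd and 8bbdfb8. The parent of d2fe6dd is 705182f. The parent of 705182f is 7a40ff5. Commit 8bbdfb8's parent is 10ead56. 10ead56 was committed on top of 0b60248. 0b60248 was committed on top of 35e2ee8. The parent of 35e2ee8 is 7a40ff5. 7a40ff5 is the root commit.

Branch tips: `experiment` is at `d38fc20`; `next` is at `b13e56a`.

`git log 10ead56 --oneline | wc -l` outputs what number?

4

Walking parent pointers from 10ead56: reachable set = {0b60248, 10ead56, 35e2ee8, 7a40ff5}.
That is 4 commits.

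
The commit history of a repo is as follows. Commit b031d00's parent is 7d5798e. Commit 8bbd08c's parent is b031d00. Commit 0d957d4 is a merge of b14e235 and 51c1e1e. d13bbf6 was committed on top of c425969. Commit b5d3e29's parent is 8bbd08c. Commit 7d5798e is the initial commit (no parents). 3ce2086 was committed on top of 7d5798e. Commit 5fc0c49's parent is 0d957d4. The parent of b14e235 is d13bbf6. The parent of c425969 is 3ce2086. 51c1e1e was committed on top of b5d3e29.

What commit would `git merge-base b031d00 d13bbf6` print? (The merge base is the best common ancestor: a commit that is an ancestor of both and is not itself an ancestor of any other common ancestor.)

Ancestors of b031d00: {7d5798e, b031d00}.
Ancestors of d13bbf6: {3ce2086, 7d5798e, c425969, d13bbf6}.
Common ancestors: {7d5798e}.
The only common ancestor is 7d5798e, so it is the merge base.

7d5798e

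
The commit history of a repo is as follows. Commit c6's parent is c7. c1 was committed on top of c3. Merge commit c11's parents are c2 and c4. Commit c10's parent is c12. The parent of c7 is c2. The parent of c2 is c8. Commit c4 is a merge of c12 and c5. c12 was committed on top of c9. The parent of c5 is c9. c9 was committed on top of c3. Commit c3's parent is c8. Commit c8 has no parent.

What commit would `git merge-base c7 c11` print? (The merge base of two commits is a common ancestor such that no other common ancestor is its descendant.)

c2

Ancestors of c7: {c2, c7, c8}.
Ancestors of c11: {c11, c12, c2, c3, c4, c5, c8, c9}.
Common ancestors: {c2, c8}.
Among these, c2 is not an ancestor of any other common ancestor — it is the merge base.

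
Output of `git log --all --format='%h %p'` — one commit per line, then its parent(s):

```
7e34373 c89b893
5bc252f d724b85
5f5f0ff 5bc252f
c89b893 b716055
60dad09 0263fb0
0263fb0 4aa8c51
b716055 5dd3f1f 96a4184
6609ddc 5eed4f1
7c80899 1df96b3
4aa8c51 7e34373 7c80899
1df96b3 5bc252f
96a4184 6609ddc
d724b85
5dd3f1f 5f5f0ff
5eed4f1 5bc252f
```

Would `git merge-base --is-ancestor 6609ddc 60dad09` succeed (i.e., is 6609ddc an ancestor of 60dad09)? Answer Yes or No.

Yes

Ancestors of 60dad09 (commits reachable by following parents): {0263fb0, 1df96b3, 4aa8c51, 5bc252f, 5dd3f1f, 5eed4f1, 5f5f0ff, 60dad09, 6609ddc, 7c80899, 7e34373, 96a4184, b716055, c89b893, d724b85}.
6609ddc is in that set, so it is an ancestor of 60dad09.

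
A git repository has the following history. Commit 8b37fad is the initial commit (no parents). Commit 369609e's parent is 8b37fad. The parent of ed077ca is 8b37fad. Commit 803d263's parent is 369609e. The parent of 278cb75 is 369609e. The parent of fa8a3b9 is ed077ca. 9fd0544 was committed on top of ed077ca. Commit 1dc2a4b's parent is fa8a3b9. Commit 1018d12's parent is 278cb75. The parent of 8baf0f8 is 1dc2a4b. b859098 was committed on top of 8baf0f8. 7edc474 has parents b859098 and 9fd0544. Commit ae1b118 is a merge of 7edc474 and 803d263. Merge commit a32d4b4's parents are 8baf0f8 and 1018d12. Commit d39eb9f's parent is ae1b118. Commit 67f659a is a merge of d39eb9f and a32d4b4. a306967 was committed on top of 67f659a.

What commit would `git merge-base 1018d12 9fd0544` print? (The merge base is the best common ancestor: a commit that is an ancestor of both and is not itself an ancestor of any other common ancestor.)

Ancestors of 1018d12: {1018d12, 278cb75, 369609e, 8b37fad}.
Ancestors of 9fd0544: {8b37fad, 9fd0544, ed077ca}.
Common ancestors: {8b37fad}.
The only common ancestor is 8b37fad, so it is the merge base.

8b37fad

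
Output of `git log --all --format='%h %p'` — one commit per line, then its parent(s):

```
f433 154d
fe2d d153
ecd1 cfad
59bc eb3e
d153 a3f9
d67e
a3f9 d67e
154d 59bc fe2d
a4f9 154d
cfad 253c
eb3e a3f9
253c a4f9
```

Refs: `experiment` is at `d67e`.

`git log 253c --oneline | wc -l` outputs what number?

9

Walking parent pointers from 253c: reachable set = {154d, 253c, 59bc, a3f9, a4f9, d153, d67e, eb3e, fe2d}.
That is 9 commits.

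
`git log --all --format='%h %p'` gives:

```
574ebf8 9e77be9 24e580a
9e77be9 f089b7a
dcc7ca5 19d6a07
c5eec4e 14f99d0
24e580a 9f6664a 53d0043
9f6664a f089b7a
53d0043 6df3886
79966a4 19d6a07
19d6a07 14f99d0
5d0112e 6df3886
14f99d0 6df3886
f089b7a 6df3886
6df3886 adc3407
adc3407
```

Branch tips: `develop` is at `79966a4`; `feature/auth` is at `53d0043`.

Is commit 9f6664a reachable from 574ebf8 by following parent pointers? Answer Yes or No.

Yes

Ancestors of 574ebf8 (commits reachable by following parents): {24e580a, 53d0043, 574ebf8, 6df3886, 9e77be9, 9f6664a, adc3407, f089b7a}.
9f6664a is in that set, so it is an ancestor of 574ebf8.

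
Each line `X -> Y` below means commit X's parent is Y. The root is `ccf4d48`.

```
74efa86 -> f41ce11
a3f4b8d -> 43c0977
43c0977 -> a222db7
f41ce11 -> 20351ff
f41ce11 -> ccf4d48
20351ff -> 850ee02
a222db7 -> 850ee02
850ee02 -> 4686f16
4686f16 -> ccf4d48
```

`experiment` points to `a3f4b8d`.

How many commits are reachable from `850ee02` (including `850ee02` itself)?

3

Walking parent pointers from 850ee02: reachable set = {4686f16, 850ee02, ccf4d48}.
That is 3 commits.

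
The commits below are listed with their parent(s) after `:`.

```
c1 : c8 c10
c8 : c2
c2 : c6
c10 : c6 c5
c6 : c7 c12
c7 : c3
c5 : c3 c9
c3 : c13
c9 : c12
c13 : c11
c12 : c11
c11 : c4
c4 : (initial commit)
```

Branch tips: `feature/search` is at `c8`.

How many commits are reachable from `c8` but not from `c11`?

7

Reachable from c8: {c11, c12, c13, c2, c3, c4, c6, c7, c8}.
Reachable from c11: {c11, c4}.
In c8's history but not c11's: {c12, c13, c2, c3, c6, c7, c8} — 7 commits.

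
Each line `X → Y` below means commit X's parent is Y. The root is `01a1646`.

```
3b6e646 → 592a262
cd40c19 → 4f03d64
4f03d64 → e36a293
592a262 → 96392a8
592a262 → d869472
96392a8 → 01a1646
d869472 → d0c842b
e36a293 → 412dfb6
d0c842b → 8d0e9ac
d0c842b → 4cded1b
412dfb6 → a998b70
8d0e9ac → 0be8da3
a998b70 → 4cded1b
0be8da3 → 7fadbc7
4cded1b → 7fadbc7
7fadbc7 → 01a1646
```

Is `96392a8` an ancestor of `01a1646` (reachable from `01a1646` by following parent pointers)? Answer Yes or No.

Ancestors of 01a1646: {01a1646}.
96392a8 is not in that set, so it is not an ancestor of 01a1646.

No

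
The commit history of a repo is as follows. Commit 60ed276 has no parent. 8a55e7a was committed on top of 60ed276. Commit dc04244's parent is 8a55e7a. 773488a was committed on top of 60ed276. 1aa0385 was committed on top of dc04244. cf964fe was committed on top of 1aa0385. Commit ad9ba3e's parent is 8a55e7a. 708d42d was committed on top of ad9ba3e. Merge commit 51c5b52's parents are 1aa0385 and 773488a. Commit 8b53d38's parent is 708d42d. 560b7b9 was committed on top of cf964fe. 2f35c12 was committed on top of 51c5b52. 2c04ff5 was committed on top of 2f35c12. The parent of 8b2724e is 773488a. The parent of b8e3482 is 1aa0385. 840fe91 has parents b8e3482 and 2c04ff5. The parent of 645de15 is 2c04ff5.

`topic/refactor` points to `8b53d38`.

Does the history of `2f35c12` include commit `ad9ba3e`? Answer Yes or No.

Ancestors of 2f35c12: {1aa0385, 2f35c12, 51c5b52, 60ed276, 773488a, 8a55e7a, dc04244}.
ad9ba3e is not in that set, so it is not an ancestor of 2f35c12.

No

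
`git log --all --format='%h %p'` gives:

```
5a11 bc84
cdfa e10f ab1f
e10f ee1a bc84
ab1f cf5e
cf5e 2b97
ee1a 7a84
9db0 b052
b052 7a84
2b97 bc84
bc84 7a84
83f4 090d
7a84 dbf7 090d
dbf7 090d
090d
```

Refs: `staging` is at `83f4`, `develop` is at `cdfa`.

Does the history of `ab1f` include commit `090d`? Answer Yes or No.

Ancestors of ab1f (commits reachable by following parents): {090d, 2b97, 7a84, ab1f, bc84, cf5e, dbf7}.
090d is in that set, so it is an ancestor of ab1f.

Yes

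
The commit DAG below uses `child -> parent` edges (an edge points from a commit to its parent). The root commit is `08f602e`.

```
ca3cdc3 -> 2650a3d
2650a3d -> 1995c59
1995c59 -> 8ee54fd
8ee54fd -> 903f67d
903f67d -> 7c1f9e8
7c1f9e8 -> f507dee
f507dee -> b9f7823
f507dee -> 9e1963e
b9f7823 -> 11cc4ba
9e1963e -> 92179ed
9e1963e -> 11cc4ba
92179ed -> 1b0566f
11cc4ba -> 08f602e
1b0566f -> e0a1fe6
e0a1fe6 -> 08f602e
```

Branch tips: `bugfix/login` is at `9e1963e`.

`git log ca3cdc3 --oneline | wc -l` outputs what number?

Walking parent pointers from ca3cdc3: reachable set = {08f602e, 11cc4ba, 1995c59, 1b0566f, 2650a3d, 7c1f9e8, 8ee54fd, 903f67d, 92179ed, 9e1963e, b9f7823, ca3cdc3, e0a1fe6, f507dee}.
That is 14 commits.

14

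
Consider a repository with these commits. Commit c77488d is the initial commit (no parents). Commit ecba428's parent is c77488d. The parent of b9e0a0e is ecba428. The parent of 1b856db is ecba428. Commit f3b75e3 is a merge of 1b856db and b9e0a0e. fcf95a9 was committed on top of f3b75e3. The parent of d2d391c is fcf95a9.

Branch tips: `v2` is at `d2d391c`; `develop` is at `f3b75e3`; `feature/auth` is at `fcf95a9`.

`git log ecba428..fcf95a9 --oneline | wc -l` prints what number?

Reachable from fcf95a9: {1b856db, b9e0a0e, c77488d, ecba428, f3b75e3, fcf95a9}.
Reachable from ecba428: {c77488d, ecba428}.
In fcf95a9's history but not ecba428's: {1b856db, b9e0a0e, f3b75e3, fcf95a9} — 4 commits.

4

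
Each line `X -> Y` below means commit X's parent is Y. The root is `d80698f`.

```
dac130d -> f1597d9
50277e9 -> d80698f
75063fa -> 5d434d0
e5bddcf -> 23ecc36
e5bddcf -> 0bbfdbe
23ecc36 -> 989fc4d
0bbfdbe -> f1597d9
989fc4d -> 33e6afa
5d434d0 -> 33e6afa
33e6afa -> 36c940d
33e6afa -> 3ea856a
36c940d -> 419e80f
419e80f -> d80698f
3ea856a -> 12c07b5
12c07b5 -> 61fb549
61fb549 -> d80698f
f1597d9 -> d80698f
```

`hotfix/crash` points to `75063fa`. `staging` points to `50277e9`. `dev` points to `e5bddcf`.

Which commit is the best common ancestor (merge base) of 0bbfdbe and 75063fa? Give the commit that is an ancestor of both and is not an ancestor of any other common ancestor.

Ancestors of 0bbfdbe: {0bbfdbe, d80698f, f1597d9}.
Ancestors of 75063fa: {12c07b5, 33e6afa, 36c940d, 3ea856a, 419e80f, 5d434d0, 61fb549, 75063fa, d80698f}.
Common ancestors: {d80698f}.
The only common ancestor is d80698f, so it is the merge base.

d80698f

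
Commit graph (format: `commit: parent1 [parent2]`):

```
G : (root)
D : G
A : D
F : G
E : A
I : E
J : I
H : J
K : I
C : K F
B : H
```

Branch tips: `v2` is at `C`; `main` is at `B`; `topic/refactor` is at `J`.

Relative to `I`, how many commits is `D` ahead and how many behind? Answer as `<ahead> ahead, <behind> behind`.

Reachable from D: {D, G}.
Reachable from I: {A, D, E, G, I}.
Only in D's history (ahead): {} — 0.
Only in I's history (behind): {A, E, I} — 3.

0 ahead, 3 behind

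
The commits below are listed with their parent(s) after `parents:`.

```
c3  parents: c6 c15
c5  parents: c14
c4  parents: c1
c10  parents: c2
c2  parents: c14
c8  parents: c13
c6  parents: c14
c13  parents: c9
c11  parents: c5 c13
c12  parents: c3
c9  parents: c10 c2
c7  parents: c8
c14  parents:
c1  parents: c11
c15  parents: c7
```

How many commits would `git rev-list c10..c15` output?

Reachable from c15: {c10, c13, c14, c15, c2, c7, c8, c9}.
Reachable from c10: {c10, c14, c2}.
In c15's history but not c10's: {c13, c15, c7, c8, c9} — 5 commits.

5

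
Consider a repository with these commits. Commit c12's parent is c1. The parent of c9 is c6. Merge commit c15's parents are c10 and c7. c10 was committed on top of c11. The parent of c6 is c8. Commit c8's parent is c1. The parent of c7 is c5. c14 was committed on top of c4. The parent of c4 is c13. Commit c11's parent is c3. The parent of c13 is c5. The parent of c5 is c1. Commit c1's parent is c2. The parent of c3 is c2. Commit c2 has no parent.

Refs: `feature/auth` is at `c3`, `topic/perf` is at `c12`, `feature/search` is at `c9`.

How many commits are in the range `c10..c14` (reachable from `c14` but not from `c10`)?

Reachable from c14: {c1, c13, c14, c2, c4, c5}.
Reachable from c10: {c10, c11, c2, c3}.
In c14's history but not c10's: {c1, c13, c14, c4, c5} — 5 commits.

5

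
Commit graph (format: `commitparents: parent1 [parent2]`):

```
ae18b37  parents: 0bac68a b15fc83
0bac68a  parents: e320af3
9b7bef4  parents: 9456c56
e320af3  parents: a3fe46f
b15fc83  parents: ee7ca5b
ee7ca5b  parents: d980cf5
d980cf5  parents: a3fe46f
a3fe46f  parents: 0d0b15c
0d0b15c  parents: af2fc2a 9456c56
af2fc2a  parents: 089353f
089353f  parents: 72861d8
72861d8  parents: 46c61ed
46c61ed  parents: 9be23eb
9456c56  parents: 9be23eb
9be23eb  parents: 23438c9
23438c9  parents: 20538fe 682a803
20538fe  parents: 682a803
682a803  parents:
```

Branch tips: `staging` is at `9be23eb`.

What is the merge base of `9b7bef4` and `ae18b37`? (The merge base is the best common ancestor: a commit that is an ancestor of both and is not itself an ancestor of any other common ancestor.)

Ancestors of 9b7bef4: {20538fe, 23438c9, 682a803, 9456c56, 9b7bef4, 9be23eb}.
Ancestors of ae18b37: {089353f, 0bac68a, 0d0b15c, 20538fe, 23438c9, 46c61ed, 682a803, 72861d8, 9456c56, 9be23eb, a3fe46f, ae18b37, af2fc2a, b15fc83, d980cf5, e320af3, ee7ca5b}.
Common ancestors: {20538fe, 23438c9, 682a803, 9456c56, 9be23eb}.
Among these, 9456c56 is not an ancestor of any other common ancestor — it is the merge base.

9456c56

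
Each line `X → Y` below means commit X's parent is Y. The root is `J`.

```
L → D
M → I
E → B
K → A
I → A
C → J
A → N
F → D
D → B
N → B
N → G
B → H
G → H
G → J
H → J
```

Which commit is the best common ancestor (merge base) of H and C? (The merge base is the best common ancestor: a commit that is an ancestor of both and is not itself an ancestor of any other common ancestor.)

Ancestors of H: {H, J}.
Ancestors of C: {C, J}.
Common ancestors: {J}.
The only common ancestor is J, so it is the merge base.

J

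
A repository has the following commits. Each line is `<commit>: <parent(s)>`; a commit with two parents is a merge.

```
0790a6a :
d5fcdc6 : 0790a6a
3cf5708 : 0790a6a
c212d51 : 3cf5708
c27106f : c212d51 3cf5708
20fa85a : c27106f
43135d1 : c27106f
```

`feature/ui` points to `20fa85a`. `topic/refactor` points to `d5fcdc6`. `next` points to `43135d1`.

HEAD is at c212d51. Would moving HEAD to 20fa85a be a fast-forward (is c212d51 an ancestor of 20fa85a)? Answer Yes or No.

A fast-forward from c212d51 to 20fa85a is possible iff c212d51 is an ancestor of 20fa85a.
Ancestors of 20fa85a: {0790a6a, 20fa85a, 3cf5708, c212d51, c27106f}.
c212d51 is among them, so fast-forward is possible.

Yes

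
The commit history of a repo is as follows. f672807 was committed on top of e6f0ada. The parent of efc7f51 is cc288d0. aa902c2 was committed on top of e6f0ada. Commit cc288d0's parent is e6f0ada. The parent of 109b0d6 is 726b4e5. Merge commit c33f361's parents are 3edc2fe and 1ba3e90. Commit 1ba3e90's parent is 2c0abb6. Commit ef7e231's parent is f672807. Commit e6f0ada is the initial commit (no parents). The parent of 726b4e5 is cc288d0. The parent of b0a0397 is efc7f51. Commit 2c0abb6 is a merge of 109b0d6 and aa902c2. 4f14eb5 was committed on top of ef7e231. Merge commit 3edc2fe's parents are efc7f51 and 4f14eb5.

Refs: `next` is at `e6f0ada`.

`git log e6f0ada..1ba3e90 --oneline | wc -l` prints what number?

6

Reachable from 1ba3e90: {109b0d6, 1ba3e90, 2c0abb6, 726b4e5, aa902c2, cc288d0, e6f0ada}.
Reachable from e6f0ada: {e6f0ada}.
In 1ba3e90's history but not e6f0ada's: {109b0d6, 1ba3e90, 2c0abb6, 726b4e5, aa902c2, cc288d0} — 6 commits.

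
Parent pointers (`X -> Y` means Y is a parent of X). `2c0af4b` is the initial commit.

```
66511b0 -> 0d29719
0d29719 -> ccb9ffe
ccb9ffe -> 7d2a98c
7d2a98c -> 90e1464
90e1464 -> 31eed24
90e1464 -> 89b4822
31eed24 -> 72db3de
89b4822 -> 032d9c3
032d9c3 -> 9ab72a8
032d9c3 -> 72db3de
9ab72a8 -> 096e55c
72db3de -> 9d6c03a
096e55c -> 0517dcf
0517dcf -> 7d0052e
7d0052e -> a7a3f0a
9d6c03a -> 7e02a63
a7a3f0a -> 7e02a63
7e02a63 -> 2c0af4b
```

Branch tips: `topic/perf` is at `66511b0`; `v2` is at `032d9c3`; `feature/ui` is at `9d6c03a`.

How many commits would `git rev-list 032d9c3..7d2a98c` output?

4

Reachable from 7d2a98c: {032d9c3, 0517dcf, 096e55c, 2c0af4b, 31eed24, 72db3de, 7d0052e, 7d2a98c, 7e02a63, 89b4822, 90e1464, 9ab72a8, 9d6c03a, a7a3f0a}.
Reachable from 032d9c3: {032d9c3, 0517dcf, 096e55c, 2c0af4b, 72db3de, 7d0052e, 7e02a63, 9ab72a8, 9d6c03a, a7a3f0a}.
In 7d2a98c's history but not 032d9c3's: {31eed24, 7d2a98c, 89b4822, 90e1464} — 4 commits.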